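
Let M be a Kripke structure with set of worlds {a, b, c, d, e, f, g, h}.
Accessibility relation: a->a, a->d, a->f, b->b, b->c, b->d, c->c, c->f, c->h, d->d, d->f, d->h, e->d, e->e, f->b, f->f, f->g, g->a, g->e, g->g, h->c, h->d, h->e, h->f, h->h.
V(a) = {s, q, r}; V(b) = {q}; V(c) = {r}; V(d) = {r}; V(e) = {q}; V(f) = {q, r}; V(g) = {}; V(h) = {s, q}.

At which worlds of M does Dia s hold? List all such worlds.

Let φ = Dia s. Evaluate φ at each world:
  a (successors {a, d, f}): φ is true.
  b (successors {b, c, d}): φ is false.
  c (successors {c, f, h}): φ is true.
  d (successors {d, f, h}): φ is true.
  e (successors {d, e}): φ is false.
  f (successors {b, f, g}): φ is false.
  g (successors {a, e, g}): φ is true.
  h (successors {c, d, e, f, h}): φ is true.
For instance, at b:
  At b: Dia s requires s at some successor in {b, c, d}.
    At b: s is false.
    At c: s is false.
    At d: s is false.
  So Dia s is false at b.
Satisfying worlds: {a, c, d, g, h}

a, c, d, g, h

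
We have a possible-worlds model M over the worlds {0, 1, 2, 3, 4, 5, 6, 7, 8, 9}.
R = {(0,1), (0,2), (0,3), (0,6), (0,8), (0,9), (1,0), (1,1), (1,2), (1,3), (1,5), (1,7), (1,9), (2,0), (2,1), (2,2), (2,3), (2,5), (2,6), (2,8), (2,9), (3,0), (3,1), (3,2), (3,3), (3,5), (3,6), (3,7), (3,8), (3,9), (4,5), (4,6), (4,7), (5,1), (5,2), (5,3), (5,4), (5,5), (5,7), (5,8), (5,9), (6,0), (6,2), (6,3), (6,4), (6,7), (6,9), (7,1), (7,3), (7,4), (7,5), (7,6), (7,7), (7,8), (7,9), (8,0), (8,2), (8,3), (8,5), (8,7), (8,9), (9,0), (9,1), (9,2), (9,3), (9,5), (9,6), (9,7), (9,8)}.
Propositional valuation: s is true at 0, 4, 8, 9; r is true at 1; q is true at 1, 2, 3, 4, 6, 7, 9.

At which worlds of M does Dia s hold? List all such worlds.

Let φ = Dia s. Evaluate φ at each world:
  0 (successors {1, 2, 3, 6, 8, 9}): φ is true.
  1 (successors {0, 1, 2, 3, 5, 7, 9}): φ is true.
  2 (successors {0, 1, 2, 3, 5, 6, 8, 9}): φ is true.
  3 (successors {0, 1, 2, 3, 5, 6, 7, 8, 9}): φ is true.
  4 (successors {5, 6, 7}): φ is false.
  5 (successors {1, 2, 3, 4, 5, 7, 8, 9}): φ is true.
  6 (successors {0, 2, 3, 4, 7, 9}): φ is true.
  7 (successors {1, 3, 4, 5, 6, 7, 8, 9}): φ is true.
  8 (successors {0, 2, 3, 5, 7, 9}): φ is true.
  9 (successors {0, 1, 2, 3, 5, 6, 7, 8}): φ is true.
For instance, at 3:
  At 3: Dia s requires s at some successor in {0, 1, 2, 3, 5, 6, 7, 8, 9}.
    s holds at 0, so Dia s is true at 3.
Satisfying worlds: {0, 1, 2, 3, 5, 6, 7, 8, 9}

0, 1, 2, 3, 5, 6, 7, 8, 9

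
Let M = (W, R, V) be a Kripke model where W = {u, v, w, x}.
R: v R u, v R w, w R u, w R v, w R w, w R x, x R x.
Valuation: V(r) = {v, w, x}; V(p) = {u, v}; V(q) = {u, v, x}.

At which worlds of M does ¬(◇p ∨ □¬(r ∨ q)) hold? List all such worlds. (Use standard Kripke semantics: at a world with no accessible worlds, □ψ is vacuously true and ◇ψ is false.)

Recall that □ψ holds at a world iff ψ holds at every accessible world, and ◇ψ holds iff ψ holds at some accessible world.
Let φ = ¬(◇p ∨ □¬(r ∨ q)). Evaluate φ at each world:
  u (successors ∅): φ is false.
  v (successors {u, w}): φ is false.
  w (successors {u, v, w, x}): φ is false.
  x (successors {x}): φ is true.
For instance, at v:
  At v: ◇p ∨ □¬(r ∨ q) is true, so ¬(◇p ∨ □¬(r ∨ q)) is false.
    At v: ◇p is true, □¬(r ∨ q) is false, so ◇p ∨ □¬(r ∨ q) is true.
      At v: ◇p requires p at some successor in {u, w}.
        p holds at u, so ◇p is true at v.
      At v: □¬(r ∨ q) requires ¬(r ∨ q) at every successor {u, w}.
        ¬(r ∨ q) fails at u, so □¬(r ∨ q) is false at v.
Satisfying worlds: {x}

x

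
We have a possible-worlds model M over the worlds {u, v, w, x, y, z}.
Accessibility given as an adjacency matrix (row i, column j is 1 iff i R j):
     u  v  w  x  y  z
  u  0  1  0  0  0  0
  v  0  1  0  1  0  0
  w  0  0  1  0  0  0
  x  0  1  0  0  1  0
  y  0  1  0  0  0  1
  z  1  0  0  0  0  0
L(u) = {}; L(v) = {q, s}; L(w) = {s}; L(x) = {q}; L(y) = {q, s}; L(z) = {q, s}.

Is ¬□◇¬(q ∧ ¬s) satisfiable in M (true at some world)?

No

Recall that □ψ holds at a world iff ψ holds at every accessible world, and ◇ψ holds iff ψ holds at some accessible world.
Let φ = ¬□◇¬(q ∧ ¬s). Evaluate φ at each world:
  u (successors {v}): φ is false.
  v (successors {v, x}): φ is false.
  w (successors {w}): φ is false.
  x (successors {v, y}): φ is false.
  y (successors {v, z}): φ is false.
  z (successors {u}): φ is false.
For instance, at x:
  At x: □◇¬(q ∧ ¬s) is true, so ¬□◇¬(q ∧ ¬s) is false.
    At x: □◇¬(q ∧ ¬s) requires ◇¬(q ∧ ¬s) at every successor {v, y}.
      At v: ◇¬(q ∧ ¬s) is true.
      At y: ◇¬(q ∧ ¬s) is true.
    So □◇¬(q ∧ ¬s) is true at x.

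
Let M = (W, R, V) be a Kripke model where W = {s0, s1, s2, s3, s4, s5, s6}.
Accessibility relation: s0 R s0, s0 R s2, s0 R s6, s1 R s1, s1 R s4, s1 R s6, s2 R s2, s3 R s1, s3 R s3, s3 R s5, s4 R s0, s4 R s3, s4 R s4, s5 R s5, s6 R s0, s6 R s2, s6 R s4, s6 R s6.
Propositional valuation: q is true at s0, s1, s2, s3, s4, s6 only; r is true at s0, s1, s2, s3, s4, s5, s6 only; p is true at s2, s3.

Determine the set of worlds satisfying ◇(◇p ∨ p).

Let φ = ◇(◇p ∨ p). Evaluate φ at each world:
  s0 (successors {s0, s2, s6}): φ is true.
  s1 (successors {s1, s4, s6}): φ is true.
  s2 (successors {s2}): φ is true.
  s3 (successors {s1, s3, s5}): φ is true.
  s4 (successors {s0, s3, s4}): φ is true.
  s5 (successors {s5}): φ is false.
  s6 (successors {s0, s2, s4, s6}): φ is true.
For instance, at s6:
  At s6: ◇(◇p ∨ p) requires ◇p ∨ p at some successor in {s0, s2, s4, s6}.
    ◇p ∨ p holds at s0, so ◇(◇p ∨ p) is true at s6.
      At s0: ◇p is true, p is false, so ◇p ∨ p is true.
Satisfying worlds: {s0, s1, s2, s3, s4, s6}

s0, s1, s2, s3, s4, s6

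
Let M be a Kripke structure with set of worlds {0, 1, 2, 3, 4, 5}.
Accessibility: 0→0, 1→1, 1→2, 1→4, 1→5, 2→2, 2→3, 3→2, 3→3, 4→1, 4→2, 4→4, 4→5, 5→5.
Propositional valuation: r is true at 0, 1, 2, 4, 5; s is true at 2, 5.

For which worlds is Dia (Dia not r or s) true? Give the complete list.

1, 2, 3, 4, 5

Let φ = Dia (Dia not r or s). Evaluate φ at each world:
  0 (successors {0}): φ is false.
  1 (successors {1, 2, 4, 5}): φ is true.
  2 (successors {2, 3}): φ is true.
  3 (successors {2, 3}): φ is true.
  4 (successors {1, 2, 4, 5}): φ is true.
  5 (successors {5}): φ is true.
For instance, at 3:
  At 3: Dia (Dia not r or s) requires Dia not r or s at some successor in {2, 3}.
    Dia not r or s holds at 2, so Dia (Dia not r or s) is true at 3.
      At 2: Dia not r is true, s is true, so Dia not r or s is true.
Satisfying worlds: {1, 2, 3, 4, 5}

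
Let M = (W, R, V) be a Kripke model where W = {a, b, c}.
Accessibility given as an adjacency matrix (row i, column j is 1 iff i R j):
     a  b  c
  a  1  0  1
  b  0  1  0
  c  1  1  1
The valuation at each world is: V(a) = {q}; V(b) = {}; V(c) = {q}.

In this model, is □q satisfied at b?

At b: □q requires q at every successor {b}.
  q fails at b, so □q is false at b.

No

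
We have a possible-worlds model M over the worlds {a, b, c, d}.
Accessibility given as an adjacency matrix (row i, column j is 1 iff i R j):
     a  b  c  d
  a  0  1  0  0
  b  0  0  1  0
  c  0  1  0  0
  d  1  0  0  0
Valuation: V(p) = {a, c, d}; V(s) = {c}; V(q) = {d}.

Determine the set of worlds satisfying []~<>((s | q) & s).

Recall that []ψ holds at a world iff ψ holds at every accessible world, and <>ψ holds iff ψ holds at some accessible world.
Let φ = []~<>((s | q) & s). Evaluate φ at each world:
  a (successors {b}): φ is false.
  b (successors {c}): φ is true.
  c (successors {b}): φ is false.
  d (successors {a}): φ is true.
For instance, at a:
  At a: []~<>((s | q) & s) requires ~<>((s | q) & s) at every successor {b}.
    ~<>((s | q) & s) fails at b, so []~<>((s | q) & s) is false at a.
      At b: <>((s | q) & s) is true, so ~<>((s | q) & s) is false.
Satisfying worlds: {b, d}

b, d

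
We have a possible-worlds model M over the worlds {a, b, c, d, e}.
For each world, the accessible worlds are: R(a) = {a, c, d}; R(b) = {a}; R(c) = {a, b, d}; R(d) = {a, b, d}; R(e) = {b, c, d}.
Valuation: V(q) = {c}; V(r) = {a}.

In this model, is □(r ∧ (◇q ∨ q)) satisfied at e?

At e: □(r ∧ (◇q ∨ q)) requires r ∧ (◇q ∨ q) at every successor {b, c, d}.
  r ∧ (◇q ∨ q) fails at b, so □(r ∧ (◇q ∨ q)) is false at e.
    At b: r is false, ◇q ∨ q is false, so r ∧ (◇q ∨ q) is false.
      At b: ◇q is false, q is false, so ◇q ∨ q is false.

No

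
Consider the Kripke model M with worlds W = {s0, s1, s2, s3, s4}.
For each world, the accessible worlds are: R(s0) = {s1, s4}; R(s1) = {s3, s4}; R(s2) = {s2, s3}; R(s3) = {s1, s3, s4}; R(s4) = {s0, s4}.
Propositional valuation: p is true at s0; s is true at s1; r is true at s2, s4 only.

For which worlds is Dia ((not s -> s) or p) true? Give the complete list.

s0, s3, s4

Recall that Dia ψ holds at a world iff ψ holds at some accessible world.
Let φ = Dia ((not s -> s) or p). Evaluate φ at each world:
  s0 (successors {s1, s4}): φ is true.
  s1 (successors {s3, s4}): φ is false.
  s2 (successors {s2, s3}): φ is false.
  s3 (successors {s1, s3, s4}): φ is true.
  s4 (successors {s0, s4}): φ is true.
For instance, at s1:
  At s1: Dia ((not s -> s) or p) requires (not s -> s) or p at some successor in {s3, s4}.
    At s3: (not s -> s) or p is false.
    At s4: (not s -> s) or p is false.
  So Dia ((not s -> s) or p) is false at s1.
Satisfying worlds: {s0, s3, s4}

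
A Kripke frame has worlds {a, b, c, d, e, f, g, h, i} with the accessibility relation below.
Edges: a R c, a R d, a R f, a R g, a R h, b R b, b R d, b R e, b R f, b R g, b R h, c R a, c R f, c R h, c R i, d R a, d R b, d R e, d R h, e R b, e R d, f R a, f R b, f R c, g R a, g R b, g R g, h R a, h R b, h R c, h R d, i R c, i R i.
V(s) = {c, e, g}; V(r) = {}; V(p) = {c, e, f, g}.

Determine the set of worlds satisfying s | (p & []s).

c, e, g

Recall that []ψ holds at a world iff ψ holds at every accessible world, and <>ψ holds iff ψ holds at some accessible world.
Let φ = s | (p & []s). Evaluate φ at each world:
  a (successors {c, d, f, g, h}): φ is false.
  b (successors {b, d, e, f, g, h}): φ is false.
  c (successors {a, f, h, i}): φ is true.
  d (successors {a, b, e, h}): φ is false.
  e (successors {b, d}): φ is true.
  f (successors {a, b, c}): φ is false.
  g (successors {a, b, g}): φ is true.
  h (successors {a, b, c, d}): φ is false.
  i (successors {c, i}): φ is false.
For instance, at d:
  At d: s is false, p & []s is false, so s | (p & []s) is false.
    At d: p is false, []s is false, so p & []s is false.
      At d: []s requires s at every successor {a, b, e, h}.
        s fails at a, so []s is false at d.
Satisfying worlds: {c, e, g}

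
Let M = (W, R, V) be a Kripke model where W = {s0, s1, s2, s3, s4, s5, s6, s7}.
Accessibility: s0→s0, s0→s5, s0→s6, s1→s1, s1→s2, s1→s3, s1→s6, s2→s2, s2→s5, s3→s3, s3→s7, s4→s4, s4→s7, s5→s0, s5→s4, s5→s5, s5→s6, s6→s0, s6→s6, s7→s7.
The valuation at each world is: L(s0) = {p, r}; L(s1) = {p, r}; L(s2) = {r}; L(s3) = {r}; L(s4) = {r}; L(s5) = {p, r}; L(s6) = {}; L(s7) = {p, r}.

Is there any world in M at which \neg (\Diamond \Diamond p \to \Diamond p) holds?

Let φ = \neg (\Diamond \Diamond p \to \Diamond p). Evaluate φ at each world:
  s0 (successors {s0, s5, s6}): φ is false.
  s1 (successors {s1, s2, s3, s6}): φ is false.
  s2 (successors {s2, s5}): φ is false.
  s3 (successors {s3, s7}): φ is false.
  s4 (successors {s4, s7}): φ is false.
  s5 (successors {s0, s4, s5, s6}): φ is false.
  s6 (successors {s0, s6}): φ is false.
  s7 (successors {s7}): φ is false.
For instance, at s7:
  At s7: \Diamond \Diamond p \to \Diamond p is true, so \neg (\Diamond \Diamond p \to \Diamond p) is false.
    At s7: \Diamond \Diamond p is true, \Diamond p is true, so \Diamond \Diamond p \to \Diamond p is true.
      At s7: \Diamond \Diamond p requires \Diamond p at some successor in {s7}.
        \Diamond p holds at s7, so \Diamond \Diamond p is true at s7.
      At s7: \Diamond p requires p at some successor in {s7}.
        p holds at s7, so \Diamond p is true at s7.

No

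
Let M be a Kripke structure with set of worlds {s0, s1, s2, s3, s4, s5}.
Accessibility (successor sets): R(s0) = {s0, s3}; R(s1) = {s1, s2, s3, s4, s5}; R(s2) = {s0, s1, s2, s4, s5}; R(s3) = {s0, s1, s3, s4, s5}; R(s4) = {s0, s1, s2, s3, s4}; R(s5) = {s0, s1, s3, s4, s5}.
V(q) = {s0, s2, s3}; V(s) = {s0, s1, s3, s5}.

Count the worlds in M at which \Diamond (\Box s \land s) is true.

5

Let φ = \Diamond (\Box s \land s). Evaluate φ at each world:
  s0 (successors {s0, s3}): φ is true.
  s1 (successors {s1, s2, s3, s4, s5}): φ is false.
  s2 (successors {s0, s1, s2, s4, s5}): φ is true.
  s3 (successors {s0, s1, s3, s4, s5}): φ is true.
  s4 (successors {s0, s1, s2, s3, s4}): φ is true.
  s5 (successors {s0, s1, s3, s4, s5}): φ is true.
For instance, at s1:
  At s1: \Diamond (\Box s \land s) requires \Box s \land s at some successor in {s1, s2, s3, s4, s5}.
    At s1: \Box s \land s is false.
    At s2: \Box s \land s is false.
    At s3: \Box s \land s is false.
    At s4: \Box s \land s is false.
    At s5: \Box s \land s is false.
  So \Diamond (\Box s \land s) is false at s1.
Satisfying worlds: {s0, s2, s3, s4, s5}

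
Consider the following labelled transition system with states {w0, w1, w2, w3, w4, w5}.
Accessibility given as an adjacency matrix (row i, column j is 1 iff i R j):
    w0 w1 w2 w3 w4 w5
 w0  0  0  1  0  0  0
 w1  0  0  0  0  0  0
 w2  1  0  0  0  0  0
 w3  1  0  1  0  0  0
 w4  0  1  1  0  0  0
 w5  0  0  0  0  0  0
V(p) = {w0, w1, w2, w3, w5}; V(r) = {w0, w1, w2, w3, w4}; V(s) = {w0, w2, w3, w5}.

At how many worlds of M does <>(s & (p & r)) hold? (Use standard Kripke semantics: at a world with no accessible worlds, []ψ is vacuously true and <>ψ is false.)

4

Let φ = <>(s & (p & r)). Evaluate φ at each world:
  w0 (successors {w2}): φ is true.
  w1 (successors ∅): φ is false.
  w2 (successors {w0}): φ is true.
  w3 (successors {w0, w2}): φ is true.
  w4 (successors {w1, w2}): φ is true.
  w5 (successors ∅): φ is false.
For instance, at w2:
  At w2: <>(s & (p & r)) requires s & (p & r) at some successor in {w0}.
    s & (p & r) holds at w0, so <>(s & (p & r)) is true at w2.
Satisfying worlds: {w0, w2, w3, w4}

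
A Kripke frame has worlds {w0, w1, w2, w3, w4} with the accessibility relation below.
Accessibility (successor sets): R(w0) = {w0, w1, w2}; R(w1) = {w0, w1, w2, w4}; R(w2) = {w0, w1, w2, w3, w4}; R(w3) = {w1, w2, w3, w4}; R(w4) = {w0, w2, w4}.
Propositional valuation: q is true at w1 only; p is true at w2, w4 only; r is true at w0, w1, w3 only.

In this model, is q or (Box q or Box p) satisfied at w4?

At w4: q is false, Box q or Box p is false, so q or (Box q or Box p) is false.
  At w4: Box q is false, Box p is false, so Box q or Box p is false.
    At w4: Box q requires q at every successor {w0, w2, w4}.
      q fails at w0, so Box q is false at w4.
    At w4: Box p requires p at every successor {w0, w2, w4}.
      p fails at w0, so Box p is false at w4.

No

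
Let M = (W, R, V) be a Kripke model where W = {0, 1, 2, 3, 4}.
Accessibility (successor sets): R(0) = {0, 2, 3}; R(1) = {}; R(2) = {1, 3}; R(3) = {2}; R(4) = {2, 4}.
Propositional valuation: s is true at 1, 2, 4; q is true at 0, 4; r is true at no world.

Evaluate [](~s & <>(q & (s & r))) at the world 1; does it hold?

At 1: no accessible worlds, so [](~s & <>(q & (s & r))) holds vacuously.

Yes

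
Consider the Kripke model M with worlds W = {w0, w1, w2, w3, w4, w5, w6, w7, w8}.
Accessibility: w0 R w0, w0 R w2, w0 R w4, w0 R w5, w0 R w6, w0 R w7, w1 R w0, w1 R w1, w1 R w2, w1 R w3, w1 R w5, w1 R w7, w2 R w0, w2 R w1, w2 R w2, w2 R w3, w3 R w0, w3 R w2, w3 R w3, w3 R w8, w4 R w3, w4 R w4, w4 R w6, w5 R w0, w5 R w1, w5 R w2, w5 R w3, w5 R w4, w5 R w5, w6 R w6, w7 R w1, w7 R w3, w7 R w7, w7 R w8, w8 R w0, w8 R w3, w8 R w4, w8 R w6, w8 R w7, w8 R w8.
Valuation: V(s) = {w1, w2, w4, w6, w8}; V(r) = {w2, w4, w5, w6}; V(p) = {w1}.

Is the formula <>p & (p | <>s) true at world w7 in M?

At w7: <>p is true, p | <>s is true, so <>p & (p | <>s) is true.
  At w7: <>p requires p at some successor in {w1, w3, w7, w8}.
    p holds at w1, so <>p is true at w7.
  At w7: p is false, <>s is true, so p | <>s is true.
    At w7: <>s requires s at some successor in {w1, w3, w7, w8}.
      s holds at w1, so <>s is true at w7.

Yes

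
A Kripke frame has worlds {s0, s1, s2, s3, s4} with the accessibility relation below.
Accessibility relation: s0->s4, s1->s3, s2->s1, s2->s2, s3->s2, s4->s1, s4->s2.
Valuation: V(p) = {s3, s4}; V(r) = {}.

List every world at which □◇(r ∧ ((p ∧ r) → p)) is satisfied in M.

none

Let φ = □◇(r ∧ ((p ∧ r) → p)). Evaluate φ at each world:
  s0 (successors {s4}): φ is false.
  s1 (successors {s3}): φ is false.
  s2 (successors {s1, s2}): φ is false.
  s3 (successors {s2}): φ is false.
  s4 (successors {s1, s2}): φ is false.
For instance, at s2:
  At s2: □◇(r ∧ ((p ∧ r) → p)) requires ◇(r ∧ ((p ∧ r) → p)) at every successor {s1, s2}.
    ◇(r ∧ ((p ∧ r) → p)) fails at s1, so □◇(r ∧ ((p ∧ r) → p)) is false at s2.
      At s1: ◇(r ∧ ((p ∧ r) → p)) requires r ∧ ((p ∧ r) → p) at some successor in {s3}.
        At s3: r ∧ ((p ∧ r) → p) is false.
      So ◇(r ∧ ((p ∧ r) → p)) is false at s1.
Satisfying worlds: none.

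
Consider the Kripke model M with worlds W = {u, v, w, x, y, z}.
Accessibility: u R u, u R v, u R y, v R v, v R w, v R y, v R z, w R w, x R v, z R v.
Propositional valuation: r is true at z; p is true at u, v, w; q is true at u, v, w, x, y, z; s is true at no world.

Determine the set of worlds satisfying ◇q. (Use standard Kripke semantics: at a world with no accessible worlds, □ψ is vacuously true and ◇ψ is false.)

u, v, w, x, z

Recall that ◇ψ holds at a world iff ψ holds at some accessible world.
Let φ = ◇q. Evaluate φ at each world:
  u (successors {u, v, y}): φ is true.
  v (successors {v, w, y, z}): φ is true.
  w (successors {w}): φ is true.
  x (successors {v}): φ is true.
  y (successors ∅): φ is false.
  z (successors {v}): φ is true.
For instance, at v:
  At v: ◇q requires q at some successor in {v, w, y, z}.
    q holds at v, so ◇q is true at v.
Satisfying worlds: {u, v, w, x, z}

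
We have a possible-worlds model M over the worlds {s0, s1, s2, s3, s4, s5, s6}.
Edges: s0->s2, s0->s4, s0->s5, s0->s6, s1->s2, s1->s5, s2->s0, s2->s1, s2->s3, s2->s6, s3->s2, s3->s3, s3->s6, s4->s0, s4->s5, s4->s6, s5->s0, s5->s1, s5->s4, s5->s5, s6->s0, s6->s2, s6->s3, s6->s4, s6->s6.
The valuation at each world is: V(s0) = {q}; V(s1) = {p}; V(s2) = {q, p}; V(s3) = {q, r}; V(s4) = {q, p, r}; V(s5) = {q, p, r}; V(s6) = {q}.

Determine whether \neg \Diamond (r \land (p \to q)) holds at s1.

No

At s1: \Diamond (r \land (p \to q)) is true, so \neg \Diamond (r \land (p \to q)) is false.
  At s1: \Diamond (r \land (p \to q)) requires r \land (p \to q) at some successor in {s2, s5}.
    r \land (p \to q) holds at s5, so \Diamond (r \land (p \to q)) is true at s1.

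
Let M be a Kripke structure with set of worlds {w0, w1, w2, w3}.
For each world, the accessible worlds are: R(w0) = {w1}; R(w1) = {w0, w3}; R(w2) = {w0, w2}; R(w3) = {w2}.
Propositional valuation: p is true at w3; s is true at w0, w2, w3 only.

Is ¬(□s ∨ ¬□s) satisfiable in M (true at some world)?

Let φ = ¬(□s ∨ ¬□s). Evaluate φ at each world:
  w0 (successors {w1}): φ is false.
  w1 (successors {w0, w3}): φ is false.
  w2 (successors {w0, w2}): φ is false.
  w3 (successors {w2}): φ is false.
For instance, at w0:
  At w0: □s ∨ ¬□s is true, so ¬(□s ∨ ¬□s) is false.
    At w0: □s is false, ¬□s is true, so □s ∨ ¬□s is true.
      At w0: □s requires s at every successor {w1}.
        s fails at w1, so □s is false at w0.
      At w0: □s is false, so ¬□s is true.

No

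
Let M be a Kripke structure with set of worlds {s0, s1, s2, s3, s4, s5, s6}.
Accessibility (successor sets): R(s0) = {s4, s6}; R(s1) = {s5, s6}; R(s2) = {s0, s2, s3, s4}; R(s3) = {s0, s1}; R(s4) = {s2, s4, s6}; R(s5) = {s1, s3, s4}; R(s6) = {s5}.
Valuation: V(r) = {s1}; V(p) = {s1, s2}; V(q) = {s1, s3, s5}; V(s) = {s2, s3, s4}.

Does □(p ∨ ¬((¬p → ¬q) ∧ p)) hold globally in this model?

Yes

Let φ = □(p ∨ ¬((¬p → ¬q) ∧ p)). Evaluate φ at each world:
  s0 (successors {s4, s6}): φ is true.
  s1 (successors {s5, s6}): φ is true.
  s2 (successors {s0, s2, s3, s4}): φ is true.
  s3 (successors {s0, s1}): φ is true.
  s4 (successors {s2, s4, s6}): φ is true.
  s5 (successors {s1, s3, s4}): φ is true.
  s6 (successors {s5}): φ is true.
For instance, at s6:
  At s6: □(p ∨ ¬((¬p → ¬q) ∧ p)) requires p ∨ ¬((¬p → ¬q) ∧ p) at every successor {s5}.
    At s5: p ∨ ¬((¬p → ¬q) ∧ p) is true.
  So □(p ∨ ¬((¬p → ¬q) ∧ p)) is true at s6.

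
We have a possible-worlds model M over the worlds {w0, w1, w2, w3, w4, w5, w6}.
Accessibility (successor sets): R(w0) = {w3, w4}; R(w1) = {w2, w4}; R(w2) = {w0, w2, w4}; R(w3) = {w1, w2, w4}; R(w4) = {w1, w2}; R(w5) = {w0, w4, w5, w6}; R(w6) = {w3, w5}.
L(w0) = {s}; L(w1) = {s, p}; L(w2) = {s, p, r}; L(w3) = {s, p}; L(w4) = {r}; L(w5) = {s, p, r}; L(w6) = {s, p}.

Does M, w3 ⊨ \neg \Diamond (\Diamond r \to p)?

No

At w3: \Diamond (\Diamond r \to p) is true, so \neg \Diamond (\Diamond r \to p) is false.
  At w3: \Diamond (\Diamond r \to p) requires \Diamond r \to p at some successor in {w1, w2, w4}.
    \Diamond r \to p holds at w1, so \Diamond (\Diamond r \to p) is true at w3.
      At w1: \Diamond r is true, p is true, so \Diamond r \to p is true.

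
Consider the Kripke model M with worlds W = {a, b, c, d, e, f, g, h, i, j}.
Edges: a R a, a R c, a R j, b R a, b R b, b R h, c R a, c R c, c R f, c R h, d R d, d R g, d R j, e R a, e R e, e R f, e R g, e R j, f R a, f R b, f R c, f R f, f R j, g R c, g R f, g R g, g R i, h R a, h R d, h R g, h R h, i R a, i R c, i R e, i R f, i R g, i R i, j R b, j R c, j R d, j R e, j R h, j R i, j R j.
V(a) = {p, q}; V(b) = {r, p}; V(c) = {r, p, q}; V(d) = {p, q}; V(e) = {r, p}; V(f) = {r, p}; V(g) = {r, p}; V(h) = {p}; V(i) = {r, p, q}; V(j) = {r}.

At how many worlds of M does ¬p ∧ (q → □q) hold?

1

Recall that □ψ holds at a world iff ψ holds at every accessible world, and ◇ψ holds iff ψ holds at some accessible world.
Let φ = ¬p ∧ (q → □q). Evaluate φ at each world:
  a (successors {a, c, j}): φ is false.
  b (successors {a, b, h}): φ is false.
  c (successors {a, c, f, h}): φ is false.
  d (successors {d, g, j}): φ is false.
  e (successors {a, e, f, g, j}): φ is false.
  f (successors {a, b, c, f, j}): φ is false.
  g (successors {c, f, g, i}): φ is false.
  h (successors {a, d, g, h}): φ is false.
  i (successors {a, c, e, f, g, i}): φ is false.
  j (successors {b, c, d, e, h, i, j}): φ is true.
For instance, at c:
  At c: ¬p is false, q → □q is false, so ¬p ∧ (q → □q) is false.
    At c: q is true, □q is false, so q → □q is false.
      At c: □q requires q at every successor {a, c, f, h}.
        q fails at f, so □q is false at c.
Satisfying worlds: {j}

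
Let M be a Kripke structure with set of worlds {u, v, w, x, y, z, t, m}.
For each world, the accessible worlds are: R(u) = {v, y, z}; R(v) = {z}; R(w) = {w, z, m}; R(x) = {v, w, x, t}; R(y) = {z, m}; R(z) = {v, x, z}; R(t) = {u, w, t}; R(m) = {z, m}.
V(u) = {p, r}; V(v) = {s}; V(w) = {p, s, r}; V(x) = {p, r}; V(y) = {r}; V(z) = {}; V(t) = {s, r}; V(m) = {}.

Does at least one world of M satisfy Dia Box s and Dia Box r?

Recall that Box ψ holds at a world iff ψ holds at every accessible world, and Dia ψ holds iff ψ holds at some accessible world.
Let φ = Dia Box s and Dia Box r. Evaluate φ at each world:
  u (successors {v, y, z}): φ is false.
  v (successors {z}): φ is false.
  w (successors {w, z, m}): φ is false.
  x (successors {v, w, x, t}): φ is false.
  y (successors {z, m}): φ is false.
  z (successors {v, x, z}): φ is false.
  t (successors {u, w, t}): φ is false.
  m (successors {z, m}): φ is false.
For instance, at x:
  At x: Dia Box s is false, Dia Box r is true, so Dia Box s and Dia Box r is false.
    At x: Dia Box s requires Box s at some successor in {v, w, x, t}.
      At v: Box s is false.
      At w: Box s is false.
      At x: Box s is false.
      At t: Box s is false.
    So Dia Box s is false at x.
    At x: Dia Box r requires Box r at some successor in {v, w, x, t}.
      Box r holds at t, so Dia Box r is true at x.

No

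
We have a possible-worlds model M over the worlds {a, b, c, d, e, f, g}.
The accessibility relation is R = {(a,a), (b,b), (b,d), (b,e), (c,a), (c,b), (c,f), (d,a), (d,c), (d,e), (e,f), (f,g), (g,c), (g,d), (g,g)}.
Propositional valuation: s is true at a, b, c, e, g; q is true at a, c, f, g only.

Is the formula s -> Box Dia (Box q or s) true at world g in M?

Yes

Recall that Box ψ holds at a world iff ψ holds at every accessible world, and Dia ψ holds iff ψ holds at some accessible world.
At g: s is true, Box Dia (Box q or s) is true, so s -> Box Dia (Box q or s) is true.
  At g: Box Dia (Box q or s) requires Dia (Box q or s) at every successor {c, d, g}.
      At c: Dia (Box q or s) requires Box q or s at some successor in {a, b, f}.
        Box q or s holds at a, so Dia (Box q or s) is true at c.
      At d: Dia (Box q or s) requires Box q or s at some successor in {a, c, e}.
        Box q or s holds at a, so Dia (Box q or s) is true at d.
      At g: Dia (Box q or s) requires Box q or s at some successor in {c, d, g}.
        Box q or s holds at c, so Dia (Box q or s) is true at g.
  So Box Dia (Box q or s) is true at g.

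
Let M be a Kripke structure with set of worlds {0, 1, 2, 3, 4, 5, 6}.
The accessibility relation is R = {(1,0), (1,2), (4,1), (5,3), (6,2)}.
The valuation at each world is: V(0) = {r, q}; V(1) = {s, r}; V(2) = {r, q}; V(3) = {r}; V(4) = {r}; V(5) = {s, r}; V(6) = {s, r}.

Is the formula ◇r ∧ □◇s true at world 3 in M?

No

At 3: ◇r is false, □◇s is true, so ◇r ∧ □◇s is false.
  At 3: no accessible worlds, so ◇r is false.
  At 3: no accessible worlds, so □◇s holds vacuously.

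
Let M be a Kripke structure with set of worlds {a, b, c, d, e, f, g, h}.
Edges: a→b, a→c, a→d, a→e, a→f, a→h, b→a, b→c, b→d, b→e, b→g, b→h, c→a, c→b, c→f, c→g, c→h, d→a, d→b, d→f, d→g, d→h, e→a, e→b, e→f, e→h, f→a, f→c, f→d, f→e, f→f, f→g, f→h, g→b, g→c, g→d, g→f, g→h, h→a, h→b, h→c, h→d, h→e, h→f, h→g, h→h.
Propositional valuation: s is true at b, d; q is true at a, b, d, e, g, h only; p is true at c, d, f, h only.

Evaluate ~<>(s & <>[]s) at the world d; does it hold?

Yes

At d: <>(s & <>[]s) is false, so ~<>(s & <>[]s) is true.
  At d: <>(s & <>[]s) requires s & <>[]s at some successor in {a, b, f, g, h}.
    At a: s & <>[]s is false.
    At b: s & <>[]s is false.
    At f: s & <>[]s is false.
    At g: s & <>[]s is false.
    At h: s & <>[]s is false.
  So <>(s & <>[]s) is false at d.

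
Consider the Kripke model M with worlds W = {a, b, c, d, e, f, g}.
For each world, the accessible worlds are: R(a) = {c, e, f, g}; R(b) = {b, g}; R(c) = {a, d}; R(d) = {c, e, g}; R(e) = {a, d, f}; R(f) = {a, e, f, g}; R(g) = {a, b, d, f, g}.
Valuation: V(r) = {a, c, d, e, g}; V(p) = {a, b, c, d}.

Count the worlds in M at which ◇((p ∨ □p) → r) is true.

Let φ = ◇((p ∨ □p) → r). Evaluate φ at each world:
  a (successors {c, e, f, g}): φ is true.
  b (successors {b, g}): φ is true.
  c (successors {a, d}): φ is true.
  d (successors {c, e, g}): φ is true.
  e (successors {a, d, f}): φ is true.
  f (successors {a, e, f, g}): φ is true.
  g (successors {a, b, d, f, g}): φ is true.
For instance, at d:
  At d: ◇((p ∨ □p) → r) requires (p ∨ □p) → r at some successor in {c, e, g}.
    (p ∨ □p) → r holds at c, so ◇((p ∨ □p) → r) is true at d.
      At c: p ∨ □p is true, r is true, so (p ∨ □p) → r is true.
Satisfying worlds: {a, b, c, d, e, f, g}

7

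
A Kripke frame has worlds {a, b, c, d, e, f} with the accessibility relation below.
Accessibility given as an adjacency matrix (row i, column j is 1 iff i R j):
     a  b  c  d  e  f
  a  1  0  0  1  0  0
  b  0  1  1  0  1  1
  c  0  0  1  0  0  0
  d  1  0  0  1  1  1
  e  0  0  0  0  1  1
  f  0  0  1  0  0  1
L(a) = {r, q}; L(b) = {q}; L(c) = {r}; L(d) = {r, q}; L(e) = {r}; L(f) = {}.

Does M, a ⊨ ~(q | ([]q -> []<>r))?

At a: q | ([]q -> []<>r) is true, so ~(q | ([]q -> []<>r)) is false.
  At a: q is true, []q -> []<>r is true, so q | ([]q -> []<>r) is true.
    At a: []q is true, []<>r is true, so []q -> []<>r is true.
      At a: []q requires q at every successor {a, d}.
        At a: q is true.
        At d: q is true.
      So []q is true at a.
      At a: []<>r requires <>r at every successor {a, d}.
        At a: <>r is true.
        At d: <>r is true.
      So []<>r is true at a.

No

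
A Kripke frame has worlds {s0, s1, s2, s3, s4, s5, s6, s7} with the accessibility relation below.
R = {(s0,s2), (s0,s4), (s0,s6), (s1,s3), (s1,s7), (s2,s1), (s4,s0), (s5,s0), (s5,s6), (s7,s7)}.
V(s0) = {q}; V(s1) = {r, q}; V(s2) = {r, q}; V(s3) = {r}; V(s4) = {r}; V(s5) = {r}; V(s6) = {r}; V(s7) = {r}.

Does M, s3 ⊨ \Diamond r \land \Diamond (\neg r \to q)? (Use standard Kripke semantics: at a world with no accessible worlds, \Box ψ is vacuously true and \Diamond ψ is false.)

Recall that \Diamond ψ holds at a world iff ψ holds at some accessible world.
At s3: \Diamond r is false, \Diamond (\neg r \to q) is false, so \Diamond r \land \Diamond (\neg r \to q) is false.
  At s3: no accessible worlds, so \Diamond r is false.
  At s3: no accessible worlds, so \Diamond (\neg r \to q) is false.

No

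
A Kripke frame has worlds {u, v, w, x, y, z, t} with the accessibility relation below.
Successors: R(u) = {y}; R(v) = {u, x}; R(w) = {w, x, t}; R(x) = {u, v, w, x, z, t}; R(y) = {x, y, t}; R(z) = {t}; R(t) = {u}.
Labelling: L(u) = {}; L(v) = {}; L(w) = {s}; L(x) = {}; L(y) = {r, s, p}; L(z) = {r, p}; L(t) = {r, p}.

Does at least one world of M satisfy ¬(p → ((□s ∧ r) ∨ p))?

No

Let φ = ¬(p → ((□s ∧ r) ∨ p)). Evaluate φ at each world:
  u (successors {y}): φ is false.
  v (successors {u, x}): φ is false.
  w (successors {w, x, t}): φ is false.
  x (successors {u, v, w, x, z, t}): φ is false.
  y (successors {x, y, t}): φ is false.
  z (successors {t}): φ is false.
  t (successors {u}): φ is false.
For instance, at t:
  At t: p → ((□s ∧ r) ∨ p) is true, so ¬(p → ((□s ∧ r) ∨ p)) is false.
    At t: p is true, (□s ∧ r) ∨ p is true, so p → ((□s ∧ r) ∨ p) is true.
      At t: □s ∧ r is false, p is true, so (□s ∧ r) ∨ p is true.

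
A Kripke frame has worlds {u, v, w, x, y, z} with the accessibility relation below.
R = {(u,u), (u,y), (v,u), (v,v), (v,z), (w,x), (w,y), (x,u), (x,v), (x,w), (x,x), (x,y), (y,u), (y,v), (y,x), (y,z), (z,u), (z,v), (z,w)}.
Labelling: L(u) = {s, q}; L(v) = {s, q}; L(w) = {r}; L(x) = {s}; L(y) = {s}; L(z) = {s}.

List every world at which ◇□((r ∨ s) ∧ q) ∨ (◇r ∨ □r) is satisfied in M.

x, z

Let φ = ◇□((r ∨ s) ∧ q) ∨ (◇r ∨ □r). Evaluate φ at each world:
  u (successors {u, y}): φ is false.
  v (successors {u, v, z}): φ is false.
  w (successors {x, y}): φ is false.
  x (successors {u, v, w, x, y}): φ is true.
  y (successors {u, v, x, z}): φ is false.
  z (successors {u, v, w}): φ is true.
For instance, at y:
  At y: ◇□((r ∨ s) ∧ q) is false, ◇r ∨ □r is false, so ◇□((r ∨ s) ∧ q) ∨ (◇r ∨ □r) is false.
    At y: ◇□((r ∨ s) ∧ q) requires □((r ∨ s) ∧ q) at some successor in {u, v, x, z}.
      At u: □((r ∨ s) ∧ q) is false.
      At v: □((r ∨ s) ∧ q) is false.
      At x: □((r ∨ s) ∧ q) is false.
      At z: □((r ∨ s) ∧ q) is false.
    So ◇□((r ∨ s) ∧ q) is false at y.
    At y: ◇r is false, □r is false, so ◇r ∨ □r is false.
      At y: ◇r requires r at some successor in {u, v, x, z}.
        At u: r is false.
        At v: r is false.
        At x: r is false.
        At z: r is false.
      So ◇r is false at y.
      At y: □r requires r at every successor {u, v, x, z}.
        r fails at u, so □r is false at y.
Satisfying worlds: {x, z}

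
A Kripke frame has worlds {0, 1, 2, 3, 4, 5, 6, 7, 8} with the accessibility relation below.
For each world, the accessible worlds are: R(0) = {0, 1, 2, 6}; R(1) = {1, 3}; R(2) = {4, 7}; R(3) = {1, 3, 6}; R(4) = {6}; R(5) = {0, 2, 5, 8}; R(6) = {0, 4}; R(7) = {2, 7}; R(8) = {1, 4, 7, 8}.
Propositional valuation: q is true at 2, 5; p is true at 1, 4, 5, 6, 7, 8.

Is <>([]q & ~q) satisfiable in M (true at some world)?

No

Recall that []ψ holds at a world iff ψ holds at every accessible world, and <>ψ holds iff ψ holds at some accessible world.
Let φ = <>([]q & ~q). Evaluate φ at each world:
  0 (successors {0, 1, 2, 6}): φ is false.
  1 (successors {1, 3}): φ is false.
  2 (successors {4, 7}): φ is false.
  3 (successors {1, 3, 6}): φ is false.
  4 (successors {6}): φ is false.
  5 (successors {0, 2, 5, 8}): φ is false.
  6 (successors {0, 4}): φ is false.
  7 (successors {2, 7}): φ is false.
  8 (successors {1, 4, 7, 8}): φ is false.
For instance, at 5:
  At 5: <>([]q & ~q) requires []q & ~q at some successor in {0, 2, 5, 8}.
    At 0: []q & ~q is false.
    At 2: []q & ~q is false.
    At 5: []q & ~q is false.
    At 8: []q & ~q is false.
  So <>([]q & ~q) is false at 5.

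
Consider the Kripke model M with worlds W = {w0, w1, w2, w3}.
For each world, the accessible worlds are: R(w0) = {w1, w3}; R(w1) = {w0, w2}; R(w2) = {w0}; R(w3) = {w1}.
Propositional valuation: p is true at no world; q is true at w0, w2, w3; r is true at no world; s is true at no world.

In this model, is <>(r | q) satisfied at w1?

Recall that <>ψ holds at a world iff ψ holds at some accessible world.
At w1: <>(r | q) requires r | q at some successor in {w0, w2}.
  r | q holds at w0, so <>(r | q) is true at w1.

Yes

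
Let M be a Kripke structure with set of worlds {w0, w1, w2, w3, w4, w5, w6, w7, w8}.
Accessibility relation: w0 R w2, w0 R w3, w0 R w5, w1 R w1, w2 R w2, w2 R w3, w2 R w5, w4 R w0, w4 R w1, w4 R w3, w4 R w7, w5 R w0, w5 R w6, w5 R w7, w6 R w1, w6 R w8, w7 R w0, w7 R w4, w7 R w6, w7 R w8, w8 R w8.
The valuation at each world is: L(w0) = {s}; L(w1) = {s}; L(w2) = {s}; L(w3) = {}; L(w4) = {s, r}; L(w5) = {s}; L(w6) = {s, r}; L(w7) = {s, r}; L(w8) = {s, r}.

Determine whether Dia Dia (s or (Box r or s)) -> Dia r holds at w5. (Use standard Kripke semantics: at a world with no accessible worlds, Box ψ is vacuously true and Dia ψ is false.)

Recall that Box ψ holds at a world iff ψ holds at every accessible world, and Dia ψ holds iff ψ holds at some accessible world.
At w5: Dia Dia (s or (Box r or s)) is true, Dia r is true, so Dia Dia (s or (Box r or s)) -> Dia r is true.
  At w5: Dia Dia (s or (Box r or s)) requires Dia (s or (Box r or s)) at some successor in {w0, w6, w7}.
    Dia (s or (Box r or s)) holds at w0, so Dia Dia (s or (Box r or s)) is true at w5.
      At w0: Dia (s or (Box r or s)) requires s or (Box r or s) at some successor in {w2, w3, w5}.
        s or (Box r or s) holds at w2, so Dia (s or (Box r or s)) is true at w0.
  At w5: Dia r requires r at some successor in {w0, w6, w7}.
    r holds at w6, so Dia r is true at w5.

Yes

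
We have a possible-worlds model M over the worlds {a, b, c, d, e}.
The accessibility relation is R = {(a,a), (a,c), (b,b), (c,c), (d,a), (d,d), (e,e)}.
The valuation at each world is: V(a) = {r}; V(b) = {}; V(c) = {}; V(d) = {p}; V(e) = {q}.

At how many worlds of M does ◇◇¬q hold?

4

Recall that ◇ψ holds at a world iff ψ holds at some accessible world.
Let φ = ◇◇¬q. Evaluate φ at each world:
  a (successors {a, c}): φ is true.
  b (successors {b}): φ is true.
  c (successors {c}): φ is true.
  d (successors {a, d}): φ is true.
  e (successors {e}): φ is false.
For instance, at b:
  At b: ◇◇¬q requires ◇¬q at some successor in {b}.
    ◇¬q holds at b, so ◇◇¬q is true at b.
      At b: ◇¬q requires ¬q at some successor in {b}.
        ¬q holds at b, so ◇¬q is true at b.
Satisfying worlds: {a, b, c, d}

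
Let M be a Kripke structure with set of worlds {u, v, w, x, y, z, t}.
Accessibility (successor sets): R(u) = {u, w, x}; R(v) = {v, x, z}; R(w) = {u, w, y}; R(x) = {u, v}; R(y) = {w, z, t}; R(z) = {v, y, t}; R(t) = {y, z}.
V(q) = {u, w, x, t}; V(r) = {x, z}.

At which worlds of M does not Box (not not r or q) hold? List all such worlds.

Recall that Box ψ holds at a world iff ψ holds at every accessible world, and Dia ψ holds iff ψ holds at some accessible world.
Let φ = not Box (not not r or q). Evaluate φ at each world:
  u (successors {u, w, x}): φ is false.
  v (successors {v, x, z}): φ is true.
  w (successors {u, w, y}): φ is true.
  x (successors {u, v}): φ is true.
  y (successors {w, z, t}): φ is false.
  z (successors {v, y, t}): φ is true.
  t (successors {y, z}): φ is true.
For instance, at x:
  At x: Box (not not r or q) is false, so not Box (not not r or q) is true.
    At x: Box (not not r or q) requires not not r or q at every successor {u, v}.
      not not r or q fails at v, so Box (not not r or q) is false at x.
Satisfying worlds: {v, w, x, z, t}

v, w, x, z, t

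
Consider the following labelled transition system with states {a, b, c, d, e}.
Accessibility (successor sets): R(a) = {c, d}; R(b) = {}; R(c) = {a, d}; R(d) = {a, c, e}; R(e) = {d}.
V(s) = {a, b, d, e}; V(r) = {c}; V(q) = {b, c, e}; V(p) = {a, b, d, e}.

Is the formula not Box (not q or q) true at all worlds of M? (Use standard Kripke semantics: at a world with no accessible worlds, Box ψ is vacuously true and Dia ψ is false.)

No

Let φ = not Box (not q or q). Evaluate φ at each world:
  a (successors {c, d}): φ is false.
  b (successors ∅): φ is false.
  c (successors {a, d}): φ is false.
  d (successors {a, c, e}): φ is false.
  e (successors {d}): φ is false.
Detail at a (counterexample):
  At a: Box (not q or q) is true, so not Box (not q or q) is false.
    At a: Box (not q or q) requires not q or q at every successor {c, d}.
      At c: not q or q is true.
      At d: not q or q is true.
    So Box (not q or q) is true at a.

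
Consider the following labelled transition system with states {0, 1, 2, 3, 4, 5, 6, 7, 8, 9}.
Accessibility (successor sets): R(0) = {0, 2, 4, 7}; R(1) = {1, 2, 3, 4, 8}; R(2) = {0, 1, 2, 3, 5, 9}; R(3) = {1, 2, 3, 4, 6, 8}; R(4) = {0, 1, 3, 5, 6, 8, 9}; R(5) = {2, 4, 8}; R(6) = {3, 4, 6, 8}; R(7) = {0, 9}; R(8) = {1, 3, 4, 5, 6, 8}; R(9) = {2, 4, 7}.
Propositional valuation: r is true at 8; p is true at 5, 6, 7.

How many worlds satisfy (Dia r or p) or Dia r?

Recall that Dia ψ holds at a world iff ψ holds at some accessible world.
Let φ = (Dia r or p) or Dia r. Evaluate φ at each world:
  0 (successors {0, 2, 4, 7}): φ is false.
  1 (successors {1, 2, 3, 4, 8}): φ is true.
  2 (successors {0, 1, 2, 3, 5, 9}): φ is false.
  3 (successors {1, 2, 3, 4, 6, 8}): φ is true.
  4 (successors {0, 1, 3, 5, 6, 8, 9}): φ is true.
  5 (successors {2, 4, 8}): φ is true.
  6 (successors {3, 4, 6, 8}): φ is true.
  7 (successors {0, 9}): φ is true.
  8 (successors {1, 3, 4, 5, 6, 8}): φ is true.
  9 (successors {2, 4, 7}): φ is false.
For instance, at 5:
  At 5: Dia r or p is true, Dia r is true, so (Dia r or p) or Dia r is true.
    At 5: Dia r is true, p is true, so Dia r or p is true.
      At 5: Dia r requires r at some successor in {2, 4, 8}.
        r holds at 8, so Dia r is true at 5.
    At 5: Dia r requires r at some successor in {2, 4, 8}.
      r holds at 8, so Dia r is true at 5.
Satisfying worlds: {1, 3, 4, 5, 6, 7, 8}

7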